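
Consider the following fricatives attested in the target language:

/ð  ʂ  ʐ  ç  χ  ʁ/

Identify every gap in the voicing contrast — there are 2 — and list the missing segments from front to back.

/θ/, /ʝ/

dental: voiceless —, voiced /ð/.
retroflex: voiceless /ʂ/, voiced /ʐ/.
palatal: voiceless /ç/, voiced —.
uvular: voiceless /χ/, voiced /ʁ/.
Gaps, from front to back: dental lacks voiceless (/θ/); palatal lacks voiced (/ʝ/).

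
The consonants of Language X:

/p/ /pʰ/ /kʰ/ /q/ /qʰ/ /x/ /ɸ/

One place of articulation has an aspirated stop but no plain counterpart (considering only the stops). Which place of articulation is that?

velar

bilabial: plain /p/, aspirated /pʰ/.
velar: plain —, aspirated /kʰ/.
uvular: plain /q/, aspirated /qʰ/.
Every place of articulation has a plain member except velar, where /k/ would be expected.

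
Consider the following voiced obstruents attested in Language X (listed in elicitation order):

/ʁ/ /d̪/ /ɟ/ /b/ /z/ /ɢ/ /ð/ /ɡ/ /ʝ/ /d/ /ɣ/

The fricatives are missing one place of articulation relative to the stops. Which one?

place of articulation  stop      fricative
bilabial          b         —       
dental            d̪        ð       
alveolar          d         z       
palatal           ɟ         ʝ       
velar             ɡ         ɣ       
uvular            ɢ         ʁ       
Every place of articulation has a fricative member except bilabial, where /β/ would be expected.

bilabial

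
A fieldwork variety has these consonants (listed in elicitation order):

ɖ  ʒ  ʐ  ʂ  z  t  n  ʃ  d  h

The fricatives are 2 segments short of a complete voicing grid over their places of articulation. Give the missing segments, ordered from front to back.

alveolar: voiceless —, voiced /z/.
postalveolar: voiceless /ʃ/, voiced /ʒ/.
retroflex: voiceless /ʂ/, voiced /ʐ/.
glottal: voiceless /h/, voiced —.
Gaps, from front to back: alveolar lacks voiceless (/s/); glottal lacks voiced (/ɦ/).

/s/, /ɦ/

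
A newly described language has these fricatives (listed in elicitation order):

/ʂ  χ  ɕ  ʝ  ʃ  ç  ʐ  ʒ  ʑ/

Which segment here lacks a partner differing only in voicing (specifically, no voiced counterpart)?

/χ/

Postalveolar: /ʃ/ ~ /ʒ/
Retroflex: /ʂ/ ~ /ʐ/
Alveolo-palatal: /ɕ/ ~ /ʑ/
Palatal: /ç/ ~ /ʝ/
Uvular: only /χ/ (voiceless); no voiced partner.
So /χ/ is the unpaired segment.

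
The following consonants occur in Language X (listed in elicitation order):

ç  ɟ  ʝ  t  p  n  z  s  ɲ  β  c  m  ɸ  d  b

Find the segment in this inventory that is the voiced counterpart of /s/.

/z/

/s/ is a voiceless alveolar fricative.
The voiced counterpart is a voiced alveolar fricative — in this inventory, /z/.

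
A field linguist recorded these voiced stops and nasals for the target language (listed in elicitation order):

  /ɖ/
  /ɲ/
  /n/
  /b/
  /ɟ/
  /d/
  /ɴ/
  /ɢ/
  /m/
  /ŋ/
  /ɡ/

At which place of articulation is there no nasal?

bilabial: oral stop /b/, nasal /m/.
alveolar: oral stop /d/, nasal /n/.
retroflex: oral stop /ɖ/, nasal —.
palatal: oral stop /ɟ/, nasal /ɲ/.
velar: oral stop /ɡ/, nasal /ŋ/.
uvular: oral stop /ɢ/, nasal /ɴ/.
Every place of articulation has a nasal member except retroflex, where /ɳ/ would be expected.

retroflex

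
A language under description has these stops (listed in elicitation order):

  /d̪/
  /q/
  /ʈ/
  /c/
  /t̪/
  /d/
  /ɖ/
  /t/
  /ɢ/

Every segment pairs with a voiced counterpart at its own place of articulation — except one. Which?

Dental: /t̪/ ~ /d̪/
Alveolar: /t/ ~ /d/
Retroflex: /ʈ/ ~ /ɖ/
Uvular: /q/ ~ /ɢ/
Palatal: only /c/ (voiceless); no voiced partner.
So /c/ is the unpaired segment.

/c/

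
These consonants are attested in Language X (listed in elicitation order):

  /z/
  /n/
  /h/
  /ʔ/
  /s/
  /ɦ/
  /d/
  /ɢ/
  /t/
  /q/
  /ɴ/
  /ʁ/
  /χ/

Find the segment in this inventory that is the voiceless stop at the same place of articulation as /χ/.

/χ/ is a voiceless uvular fricative.
The voiceless stop at the same place is a voiceless uvular stop — in this inventory, /q/.

/q/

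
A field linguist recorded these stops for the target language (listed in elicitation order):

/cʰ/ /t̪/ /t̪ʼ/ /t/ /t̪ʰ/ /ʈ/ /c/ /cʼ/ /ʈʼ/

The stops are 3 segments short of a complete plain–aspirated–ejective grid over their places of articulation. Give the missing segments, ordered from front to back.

dental: plain /t̪/, aspirated /t̪ʰ/, ejective /t̪ʼ/.
alveolar: plain /t/, aspirated —, ejective —.
retroflex: plain /ʈ/, aspirated —, ejective /ʈʼ/.
palatal: plain /c/, aspirated /cʰ/, ejective /cʼ/.
Gaps, from front to back: alveolar lacks aspirated (/tʰ/); alveolar lacks ejective (/tʼ/); retroflex lacks aspirated (/ʈʰ/).

/tʰ/, /tʼ/, /ʈʰ/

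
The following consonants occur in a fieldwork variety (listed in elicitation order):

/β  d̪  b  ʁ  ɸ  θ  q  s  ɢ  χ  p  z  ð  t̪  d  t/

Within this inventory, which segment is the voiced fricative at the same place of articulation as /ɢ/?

/ʁ/

/ɢ/ is a voiced uvular stop.
The voiced fricative at the same place is a voiced uvular fricative — in this inventory, /ʁ/.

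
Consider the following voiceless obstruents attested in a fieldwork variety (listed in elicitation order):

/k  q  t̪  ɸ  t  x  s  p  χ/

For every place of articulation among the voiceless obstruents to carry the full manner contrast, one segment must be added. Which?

/θ/

place of articulation  stop      fricative
bilabial          p         ɸ       
dental            t̪        —       
alveolar          t         s       
velar             k         x       
uvular            q         χ       
The dental row has no fricative member, so the gap is the dental fricative /θ/.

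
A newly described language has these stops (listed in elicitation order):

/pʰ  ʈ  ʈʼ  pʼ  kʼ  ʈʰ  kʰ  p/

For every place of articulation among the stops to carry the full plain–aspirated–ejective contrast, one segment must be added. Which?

/k/

bilabial: plain /p/, aspirated /pʰ/, ejective /pʼ/.
retroflex: plain /ʈ/, aspirated /ʈʰ/, ejective /ʈʼ/.
velar: plain —, aspirated /kʰ/, ejective /kʼ/.
The velar row has no plain member, so the gap is the plain velar stop /k/.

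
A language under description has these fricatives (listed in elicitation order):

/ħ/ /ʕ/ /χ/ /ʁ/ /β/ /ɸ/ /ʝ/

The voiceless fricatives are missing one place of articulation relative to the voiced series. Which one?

palatal

bilabial: voiceless /ɸ/, voiced /β/.
palatal: voiceless —, voiced /ʝ/.
uvular: voiceless /χ/, voiced /ʁ/.
pharyngeal: voiceless /ħ/, voiced /ʕ/.
Every place of articulation has a voiceless member except palatal, where /ç/ would be expected.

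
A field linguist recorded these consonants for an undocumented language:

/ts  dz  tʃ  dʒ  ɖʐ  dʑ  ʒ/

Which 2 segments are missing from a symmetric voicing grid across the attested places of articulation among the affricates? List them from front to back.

place of articulation  voiceless  voiced  
alveolar          ts        dz      
postalveolar      tʃ        dʒ      
retroflex         —         ɖʐ      
alveolo-palatal   —         dʑ      
Gaps, from front to back: retroflex lacks voiceless (/ʈʂ/); alveolo-palatal lacks voiceless (/tɕ/).

/ʈʂ/, /tɕ/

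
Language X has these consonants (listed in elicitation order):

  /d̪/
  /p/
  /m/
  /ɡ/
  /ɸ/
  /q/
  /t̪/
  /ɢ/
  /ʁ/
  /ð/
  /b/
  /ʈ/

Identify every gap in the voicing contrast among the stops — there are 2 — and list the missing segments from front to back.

place of articulation  voiceless  voiced  
bilabial          p         b       
dental            t̪        d̪      
retroflex         ʈ         —       
velar             —         ɡ       
uvular            q         ɢ       
Gaps, from front to back: retroflex lacks voiced (/ɖ/); velar lacks voiceless (/k/).

/ɖ/, /k/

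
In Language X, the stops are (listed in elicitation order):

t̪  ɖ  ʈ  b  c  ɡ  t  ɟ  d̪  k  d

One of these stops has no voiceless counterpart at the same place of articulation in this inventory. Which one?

Dental: /t̪/ ~ /d̪/
Alveolar: /t/ ~ /d/
Retroflex: /ʈ/ ~ /ɖ/
Palatal: /c/ ~ /ɟ/
Velar: /k/ ~ /ɡ/
Bilabial: only /b/ (voiced); no voiceless partner.
So /b/ is the unpaired segment.

/b/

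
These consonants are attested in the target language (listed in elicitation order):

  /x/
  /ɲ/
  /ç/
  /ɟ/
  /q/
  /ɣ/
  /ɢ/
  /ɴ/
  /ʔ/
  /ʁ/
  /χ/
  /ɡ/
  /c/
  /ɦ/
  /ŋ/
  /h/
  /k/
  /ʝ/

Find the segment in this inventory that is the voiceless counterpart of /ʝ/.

/ç/

/ʝ/ is a voiced palatal fricative.
The voiceless counterpart is a voiceless palatal fricative — in this inventory, /ç/.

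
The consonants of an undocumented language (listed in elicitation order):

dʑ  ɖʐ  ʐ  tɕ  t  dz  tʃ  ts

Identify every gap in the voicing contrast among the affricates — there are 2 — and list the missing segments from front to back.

Voiceless: /ts/ (alveolar), /tʃ/ (postalveolar), /tɕ/ (alveolo-palatal).
Voiced: /dz/ (alveolar), /ɖʐ/ (retroflex), /dʑ/ (alveolo-palatal).
Gaps, from front to back: postalveolar lacks voiced (/dʒ/); retroflex lacks voiceless (/ʈʂ/).

/dʒ/, /ʈʂ/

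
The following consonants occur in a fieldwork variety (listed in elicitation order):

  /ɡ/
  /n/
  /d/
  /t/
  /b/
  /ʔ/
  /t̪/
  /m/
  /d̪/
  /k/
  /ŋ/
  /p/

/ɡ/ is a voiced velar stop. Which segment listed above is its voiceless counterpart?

The voiceless counterpart is a voiceless velar stop — in this inventory, /k/.

/k/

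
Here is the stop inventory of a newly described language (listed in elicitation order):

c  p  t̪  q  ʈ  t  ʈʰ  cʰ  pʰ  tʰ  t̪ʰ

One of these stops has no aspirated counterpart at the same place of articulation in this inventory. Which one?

/q/

Bilabial: /p/ ~ /pʰ/
Dental: /t̪/ ~ /t̪ʰ/
Alveolar: /t/ ~ /tʰ/
Retroflex: /ʈ/ ~ /ʈʰ/
Palatal: /c/ ~ /cʰ/
Uvular: only /q/ (plain); no aspirated partner.
So /q/ is the unpaired segment.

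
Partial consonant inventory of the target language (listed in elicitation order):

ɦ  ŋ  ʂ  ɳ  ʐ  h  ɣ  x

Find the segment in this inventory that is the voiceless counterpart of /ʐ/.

/ʐ/ is a voiced retroflex fricative.
The voiceless counterpart is a voiceless retroflex fricative — in this inventory, /ʂ/.

/ʂ/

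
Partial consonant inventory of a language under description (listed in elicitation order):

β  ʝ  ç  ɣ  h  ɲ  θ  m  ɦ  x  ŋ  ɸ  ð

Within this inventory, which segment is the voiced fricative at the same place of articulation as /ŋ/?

/ŋ/ is a velar nasal.
The voiced fricative at the same place is a voiced velar fricative — in this inventory, /ɣ/.

/ɣ/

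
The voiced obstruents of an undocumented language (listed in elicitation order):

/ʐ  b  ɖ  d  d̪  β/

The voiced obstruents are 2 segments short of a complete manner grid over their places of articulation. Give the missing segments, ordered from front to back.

bilabial: stop /b/, fricative /β/.
dental: stop /d̪/, fricative —.
alveolar: stop /d/, fricative —.
retroflex: stop /ɖ/, fricative /ʐ/.
Gaps, from front to back: dental lacks fricative (/ð/); alveolar lacks fricative (/z/).

/ð/, /z/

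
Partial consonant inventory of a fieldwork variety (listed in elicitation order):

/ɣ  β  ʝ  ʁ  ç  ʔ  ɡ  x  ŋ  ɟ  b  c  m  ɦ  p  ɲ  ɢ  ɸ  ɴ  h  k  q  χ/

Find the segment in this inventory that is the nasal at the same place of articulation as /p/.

/p/ is a voiceless bilabial stop.
The nasal at the same place is a bilabial nasal — in this inventory, /m/.

/m/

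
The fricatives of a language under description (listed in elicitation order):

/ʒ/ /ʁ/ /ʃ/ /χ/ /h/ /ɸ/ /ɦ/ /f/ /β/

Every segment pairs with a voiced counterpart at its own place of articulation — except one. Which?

Bilabial: /ɸ/ ~ /β/
Postalveolar: /ʃ/ ~ /ʒ/
Uvular: /χ/ ~ /ʁ/
Glottal: /h/ ~ /ɦ/
Labiodental: only /f/ (voiceless); no voiced partner.
So /f/ is the unpaired segment.

/f/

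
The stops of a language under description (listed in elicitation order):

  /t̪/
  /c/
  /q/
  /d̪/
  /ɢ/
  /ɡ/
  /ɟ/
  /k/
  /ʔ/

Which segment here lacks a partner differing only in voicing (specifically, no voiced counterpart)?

/ʔ/

Dental: /t̪/ ~ /d̪/
Palatal: /c/ ~ /ɟ/
Velar: /k/ ~ /ɡ/
Uvular: /q/ ~ /ɢ/
Glottal: only /ʔ/ (voiceless); no voiced partner.
So /ʔ/ is the unpaired segment.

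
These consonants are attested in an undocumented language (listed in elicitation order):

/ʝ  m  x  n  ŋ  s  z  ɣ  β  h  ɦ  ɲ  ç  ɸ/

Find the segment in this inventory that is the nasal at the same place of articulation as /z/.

/n/

/z/ is a voiced alveolar fricative.
The nasal at the same place is an alveolar nasal — in this inventory, /n/.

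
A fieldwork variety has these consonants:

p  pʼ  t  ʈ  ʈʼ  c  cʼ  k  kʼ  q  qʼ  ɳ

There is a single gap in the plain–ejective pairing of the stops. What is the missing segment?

/tʼ/

place of articulation  plain     ejective
bilabial          p         pʼ      
alveolar          t         —       
retroflex         ʈ         ʈʼ      
palatal           c         cʼ      
velar             k         kʼ      
uvular            q         qʼ      
The alveolar row has no ejective member, so the gap is the ejective alveolar stop /tʼ/.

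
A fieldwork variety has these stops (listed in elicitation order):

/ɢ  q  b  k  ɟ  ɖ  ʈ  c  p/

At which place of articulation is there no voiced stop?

Voiceless: /p/ (bilabial), /ʈ/ (retroflex), /c/ (palatal), /k/ (velar), /q/ (uvular).
Voiced: /b/ (bilabial), /ɖ/ (retroflex), /ɟ/ (palatal), /ɢ/ (uvular).
Every place of articulation has a voiced member except velar, where /ɡ/ would be expected.

velar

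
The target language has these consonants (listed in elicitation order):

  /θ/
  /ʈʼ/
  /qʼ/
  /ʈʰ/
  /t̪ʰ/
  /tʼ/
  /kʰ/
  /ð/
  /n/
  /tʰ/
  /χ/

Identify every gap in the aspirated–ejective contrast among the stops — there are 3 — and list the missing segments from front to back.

/t̪ʼ/, /kʼ/, /qʰ/

Aspirated: /t̪ʰ/ (dental), /tʰ/ (alveolar), /ʈʰ/ (retroflex), /kʰ/ (velar).
Ejective: /tʼ/ (alveolar), /ʈʼ/ (retroflex), /qʼ/ (uvular).
Gaps, from front to back: dental lacks ejective (/t̪ʼ/); velar lacks ejective (/kʼ/); uvular lacks aspirated (/qʰ/).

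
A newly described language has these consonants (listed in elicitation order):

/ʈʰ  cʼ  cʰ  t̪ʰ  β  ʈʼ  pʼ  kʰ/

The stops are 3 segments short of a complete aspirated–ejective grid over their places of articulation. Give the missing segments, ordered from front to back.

place of articulation  aspirated  ejective
bilabial          —         pʼ      
dental            t̪ʰ       —       
retroflex         ʈʰ        ʈʼ      
palatal           cʰ        cʼ      
velar             kʰ        —       
Gaps, from front to back: bilabial lacks aspirated (/pʰ/); dental lacks ejective (/t̪ʼ/); velar lacks ejective (/kʼ/).

/pʰ/, /t̪ʼ/, /kʼ/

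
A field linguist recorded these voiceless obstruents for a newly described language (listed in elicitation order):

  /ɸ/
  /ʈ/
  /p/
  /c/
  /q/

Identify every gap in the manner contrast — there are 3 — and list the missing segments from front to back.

/ʂ/, /ç/, /χ/

place of articulation  stop      fricative
bilabial          p         ɸ       
retroflex         ʈ         —       
palatal           c         —       
uvular            q         —       
Gaps, from front to back: retroflex lacks fricative (/ʂ/); palatal lacks fricative (/ç/); uvular lacks fricative (/χ/).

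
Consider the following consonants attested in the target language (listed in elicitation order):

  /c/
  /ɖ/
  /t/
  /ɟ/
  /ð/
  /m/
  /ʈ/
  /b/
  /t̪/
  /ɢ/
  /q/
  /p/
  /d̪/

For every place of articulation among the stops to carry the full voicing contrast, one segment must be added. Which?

/d/

Voiceless: /p/ (bilabial), /t̪/ (dental), /t/ (alveolar), /ʈ/ (retroflex), /c/ (palatal), /q/ (uvular).
Voiced: /b/ (bilabial), /d̪/ (dental), /ɖ/ (retroflex), /ɟ/ (palatal), /ɢ/ (uvular).
The alveolar row has no voiced member, so the gap is the voiced alveolar stop /d/.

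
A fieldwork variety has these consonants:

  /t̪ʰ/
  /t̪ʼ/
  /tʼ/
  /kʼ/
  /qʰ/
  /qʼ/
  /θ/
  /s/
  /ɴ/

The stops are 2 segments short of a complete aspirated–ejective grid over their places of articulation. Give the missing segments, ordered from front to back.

place of articulation  aspirated  ejective
dental            t̪ʰ       t̪ʼ     
alveolar          —         tʼ      
velar             —         kʼ      
uvular            qʰ        qʼ      
Gaps, from front to back: alveolar lacks aspirated (/tʰ/); velar lacks aspirated (/kʰ/).

/tʰ/, /kʰ/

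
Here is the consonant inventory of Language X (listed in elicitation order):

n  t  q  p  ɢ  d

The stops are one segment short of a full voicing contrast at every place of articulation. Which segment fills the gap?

place of articulation  voiceless  voiced  
bilabial          p         —       
alveolar          t         d       
uvular            q         ɢ       
The bilabial row has no voiced member, so the gap is the voiced bilabial stop /b/.

/b/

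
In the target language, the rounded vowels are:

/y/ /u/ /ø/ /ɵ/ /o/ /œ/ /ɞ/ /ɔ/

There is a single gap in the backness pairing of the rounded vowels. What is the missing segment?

height            front     central   back    
high              y         —         u       
high-mid          ø         ɵ         o       
low-mid           œ         ɞ         ɔ       
The high row has no central member, so the gap is the high central rounded vowel /ʉ/.

/ʉ/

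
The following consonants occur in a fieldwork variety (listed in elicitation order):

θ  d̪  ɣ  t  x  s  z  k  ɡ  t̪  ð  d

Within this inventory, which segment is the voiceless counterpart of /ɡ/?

/ɡ/ is a voiced velar stop.
The voiceless counterpart is a voiceless velar stop — in this inventory, /k/.

/k/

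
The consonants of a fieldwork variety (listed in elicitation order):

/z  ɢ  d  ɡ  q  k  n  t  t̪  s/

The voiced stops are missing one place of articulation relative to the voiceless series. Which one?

dental: voiceless /t̪/, voiced —.
alveolar: voiceless /t/, voiced /d/.
velar: voiceless /k/, voiced /ɡ/.
uvular: voiceless /q/, voiced /ɢ/.
Every place of articulation has a voiced member except dental, where /d̪/ would be expected.

dental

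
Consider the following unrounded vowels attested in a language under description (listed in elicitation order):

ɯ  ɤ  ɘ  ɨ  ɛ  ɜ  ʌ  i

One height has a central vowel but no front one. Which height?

high-mid

Front: /i/ (high), /ɛ/ (low-mid).
Central: /ɨ/ (high), /ɘ/ (high-mid), /ɜ/ (low-mid).
Back: /ɯ/ (high), /ɤ/ (high-mid), /ʌ/ (low-mid).
Every height has a front member except high-mid, where /e/ would be expected.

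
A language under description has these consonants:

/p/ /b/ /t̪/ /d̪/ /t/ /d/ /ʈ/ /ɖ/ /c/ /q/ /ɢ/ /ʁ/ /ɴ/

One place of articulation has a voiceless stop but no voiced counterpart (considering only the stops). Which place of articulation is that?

palatal

place of articulation  voiceless  voiced  
bilabial          p         b       
dental            t̪        d̪      
alveolar          t         d       
retroflex         ʈ         ɖ       
palatal           c         —       
uvular            q         ɢ       
Every place of articulation has a voiced member except palatal, where /ɟ/ would be expected.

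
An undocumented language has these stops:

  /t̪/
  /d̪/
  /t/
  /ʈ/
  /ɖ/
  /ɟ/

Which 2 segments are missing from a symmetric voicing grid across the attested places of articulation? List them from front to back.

place of articulation  voiceless  voiced  
dental            t̪        d̪      
alveolar          t         —       
retroflex         ʈ         ɖ       
palatal           —         ɟ       
Gaps, from front to back: alveolar lacks voiced (/d/); palatal lacks voiceless (/c/).

/d/, /c/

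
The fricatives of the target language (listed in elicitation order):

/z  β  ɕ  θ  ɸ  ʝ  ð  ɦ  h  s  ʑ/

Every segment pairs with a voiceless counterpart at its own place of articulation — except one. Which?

/ʝ/

Bilabial: /ɸ/ ~ /β/
Dental: /θ/ ~ /ð/
Alveolar: /s/ ~ /z/
Alveolo-palatal: /ɕ/ ~ /ʑ/
Glottal: /h/ ~ /ɦ/
Palatal: only /ʝ/ (voiced); no voiceless partner.
So /ʝ/ is the unpaired segment.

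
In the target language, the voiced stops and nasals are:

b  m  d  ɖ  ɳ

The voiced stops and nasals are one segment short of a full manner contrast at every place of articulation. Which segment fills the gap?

/n/

Oral stop: /b/ (bilabial), /d/ (alveolar), /ɖ/ (retroflex).
Nasal: /m/ (bilabial), /ɳ/ (retroflex).
The alveolar row has no nasal member, so the gap is the alveolar nasal /n/.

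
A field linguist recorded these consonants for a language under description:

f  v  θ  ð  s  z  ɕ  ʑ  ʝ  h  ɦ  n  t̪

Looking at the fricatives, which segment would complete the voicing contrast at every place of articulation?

/ç/

Voiceless: /f/ (labiodental), /θ/ (dental), /s/ (alveolar), /ɕ/ (alveolo-palatal), /h/ (glottal).
Voiced: /v/ (labiodental), /ð/ (dental), /z/ (alveolar), /ʑ/ (alveolo-palatal), /ʝ/ (palatal), /ɦ/ (glottal).
The palatal row has no voiceless member, so the gap is the voiceless palatal fricative /ç/.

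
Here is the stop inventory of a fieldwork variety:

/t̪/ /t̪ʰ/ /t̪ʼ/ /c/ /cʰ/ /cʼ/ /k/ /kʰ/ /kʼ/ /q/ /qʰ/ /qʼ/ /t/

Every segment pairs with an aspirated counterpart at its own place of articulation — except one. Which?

Dental: /t̪/ ~ /t̪ʰ/ ~ /t̪ʼ/
Palatal: /c/ ~ /cʰ/ ~ /cʼ/
Velar: /k/ ~ /kʰ/ ~ /kʼ/
Uvular: /q/ ~ /qʰ/ ~ /qʼ/
Alveolar: only /t/ (plain); no aspirated partner.
So /t/ is the unpaired segment.

/t/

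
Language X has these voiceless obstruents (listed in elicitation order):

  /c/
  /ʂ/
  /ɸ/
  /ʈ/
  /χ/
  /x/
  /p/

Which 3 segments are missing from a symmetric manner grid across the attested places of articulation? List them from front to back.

Stop: /p/ (bilabial), /ʈ/ (retroflex), /c/ (palatal).
Fricative: /ɸ/ (bilabial), /ʂ/ (retroflex), /x/ (velar), /χ/ (uvular).
Gaps, from front to back: palatal lacks fricative (/ç/); velar lacks stop (/k/); uvular lacks stop (/q/).

/ç/, /k/, /q/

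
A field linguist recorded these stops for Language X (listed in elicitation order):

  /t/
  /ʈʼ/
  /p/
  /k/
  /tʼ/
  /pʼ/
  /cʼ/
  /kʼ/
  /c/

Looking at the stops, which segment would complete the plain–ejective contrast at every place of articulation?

/ʈ/

Plain: /p/ (bilabial), /t/ (alveolar), /c/ (palatal), /k/ (velar).
Ejective: /pʼ/ (bilabial), /tʼ/ (alveolar), /ʈʼ/ (retroflex), /cʼ/ (palatal), /kʼ/ (velar).
The retroflex row has no plain member, so the gap is the plain retroflex stop /ʈ/.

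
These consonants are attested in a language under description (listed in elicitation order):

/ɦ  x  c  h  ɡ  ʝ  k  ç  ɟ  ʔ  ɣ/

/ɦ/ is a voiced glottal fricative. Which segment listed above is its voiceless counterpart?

/h/

The voiceless counterpart is a voiceless glottal fricative — in this inventory, /h/.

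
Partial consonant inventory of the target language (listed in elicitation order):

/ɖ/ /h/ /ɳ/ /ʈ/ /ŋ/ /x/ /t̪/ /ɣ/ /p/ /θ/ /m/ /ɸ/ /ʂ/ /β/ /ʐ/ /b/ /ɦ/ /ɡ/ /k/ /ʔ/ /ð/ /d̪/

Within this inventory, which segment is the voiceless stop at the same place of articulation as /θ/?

/t̪/

/θ/ is a voiceless dental fricative.
The voiceless stop at the same place is a voiceless dental stop — in this inventory, /t̪/.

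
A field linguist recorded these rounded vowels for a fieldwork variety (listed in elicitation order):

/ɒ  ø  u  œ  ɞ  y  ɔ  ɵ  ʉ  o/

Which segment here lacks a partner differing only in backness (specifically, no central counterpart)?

/ɒ/

High: /y/ ~ /ʉ/ ~ /u/
High-mid: /ø/ ~ /ɵ/ ~ /o/
Low-mid: /œ/ ~ /ɞ/ ~ /ɔ/
Low: only /ɒ/ (back); no central partner.
So /ɒ/ is the unpaired segment.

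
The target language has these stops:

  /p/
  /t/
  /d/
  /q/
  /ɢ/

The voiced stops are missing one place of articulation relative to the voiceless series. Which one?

place of articulation  voiceless  voiced  
bilabial          p         —       
alveolar          t         d       
uvular            q         ɢ       
Every place of articulation has a voiced member except bilabial, where /b/ would be expected.

bilabial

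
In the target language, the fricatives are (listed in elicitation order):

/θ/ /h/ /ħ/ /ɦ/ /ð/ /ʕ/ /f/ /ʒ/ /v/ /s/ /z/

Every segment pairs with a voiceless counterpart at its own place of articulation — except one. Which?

/ʒ/

Labiodental: /f/ ~ /v/
Dental: /θ/ ~ /ð/
Alveolar: /s/ ~ /z/
Pharyngeal: /ħ/ ~ /ʕ/
Glottal: /h/ ~ /ɦ/
Postalveolar: only /ʒ/ (voiced); no voiceless partner.
So /ʒ/ is the unpaired segment.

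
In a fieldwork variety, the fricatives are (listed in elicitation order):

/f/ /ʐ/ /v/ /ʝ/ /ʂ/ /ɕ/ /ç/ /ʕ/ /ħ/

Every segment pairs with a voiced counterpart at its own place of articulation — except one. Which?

Labiodental: /f/ ~ /v/
Retroflex: /ʂ/ ~ /ʐ/
Palatal: /ç/ ~ /ʝ/
Pharyngeal: /ħ/ ~ /ʕ/
Alveolo-palatal: only /ɕ/ (voiceless); no voiced partner.
So /ɕ/ is the unpaired segment.

/ɕ/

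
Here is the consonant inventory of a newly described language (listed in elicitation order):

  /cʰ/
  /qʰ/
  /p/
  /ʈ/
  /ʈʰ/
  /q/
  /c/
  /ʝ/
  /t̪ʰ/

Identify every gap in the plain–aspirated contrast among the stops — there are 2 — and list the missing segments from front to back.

/pʰ/, /t̪/

place of articulation  plain     aspirated
bilabial          p         —       
dental            —         t̪ʰ     
retroflex         ʈ         ʈʰ      
palatal           c         cʰ      
uvular            q         qʰ      
Gaps, from front to back: bilabial lacks aspirated (/pʰ/); dental lacks plain (/t̪/).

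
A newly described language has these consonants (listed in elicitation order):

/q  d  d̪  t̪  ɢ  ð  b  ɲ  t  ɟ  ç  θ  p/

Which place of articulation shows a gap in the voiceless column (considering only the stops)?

palatal

bilabial: voiceless /p/, voiced /b/.
dental: voiceless /t̪/, voiced /d̪/.
alveolar: voiceless /t/, voiced /d/.
palatal: voiceless —, voiced /ɟ/.
uvular: voiceless /q/, voiced /ɢ/.
Every place of articulation has a voiceless member except palatal, where /c/ would be expected.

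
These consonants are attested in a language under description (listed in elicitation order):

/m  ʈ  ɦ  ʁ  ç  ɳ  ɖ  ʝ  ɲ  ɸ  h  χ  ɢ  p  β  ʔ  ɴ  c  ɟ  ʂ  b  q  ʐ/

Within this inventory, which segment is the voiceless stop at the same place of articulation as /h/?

/ʔ/

/h/ is a voiceless glottal fricative.
The voiceless stop at the same place is a voiceless glottal stop — in this inventory, /ʔ/.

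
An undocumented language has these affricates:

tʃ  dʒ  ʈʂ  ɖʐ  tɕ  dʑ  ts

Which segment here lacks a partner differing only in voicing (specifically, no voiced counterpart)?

Postalveolar: /tʃ/ ~ /dʒ/
Retroflex: /ʈʂ/ ~ /ɖʐ/
Alveolo-palatal: /tɕ/ ~ /dʑ/
Alveolar: only /ts/ (voiceless); no voiced partner.
So /ts/ is the unpaired segment.

/ts/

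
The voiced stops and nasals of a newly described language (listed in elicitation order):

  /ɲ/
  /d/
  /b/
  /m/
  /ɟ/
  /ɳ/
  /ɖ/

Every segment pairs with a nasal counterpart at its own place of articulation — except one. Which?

/d/

Bilabial: /b/ ~ /m/
Retroflex: /ɖ/ ~ /ɳ/
Palatal: /ɟ/ ~ /ɲ/
Alveolar: only /d/ (oral stop); no nasal partner.
So /d/ is the unpaired segment.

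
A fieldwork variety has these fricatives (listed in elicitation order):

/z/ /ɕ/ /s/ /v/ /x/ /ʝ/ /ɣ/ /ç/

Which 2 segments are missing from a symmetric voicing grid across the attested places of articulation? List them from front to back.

place of articulation  voiceless  voiced  
labiodental       —         v       
alveolar          s         z       
alveolo-palatal   ɕ         —       
palatal           ç         ʝ       
velar             x         ɣ       
Gaps, from front to back: labiodental lacks voiceless (/f/); alveolo-palatal lacks voiced (/ʑ/).

/f/, /ʑ/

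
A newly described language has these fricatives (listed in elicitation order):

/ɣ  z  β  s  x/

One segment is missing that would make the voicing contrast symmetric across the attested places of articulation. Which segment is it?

place of articulation  voiceless  voiced  
bilabial          —         β       
alveolar          s         z       
velar             x         ɣ       
The bilabial row has no voiceless member, so the gap is the voiceless bilabial fricative /ɸ/.

/ɸ/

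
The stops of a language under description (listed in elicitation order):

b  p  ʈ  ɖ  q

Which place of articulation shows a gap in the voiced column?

uvular

bilabial: voiceless /p/, voiced /b/.
retroflex: voiceless /ʈ/, voiced /ɖ/.
uvular: voiceless /q/, voiced —.
Every place of articulation has a voiced member except uvular, where /ɢ/ would be expected.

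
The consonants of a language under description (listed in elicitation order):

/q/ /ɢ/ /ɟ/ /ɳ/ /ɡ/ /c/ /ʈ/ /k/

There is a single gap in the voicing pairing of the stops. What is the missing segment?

/ɖ/

Voiceless: /ʈ/ (retroflex), /c/ (palatal), /k/ (velar), /q/ (uvular).
Voiced: /ɟ/ (palatal), /ɡ/ (velar), /ɢ/ (uvular).
The retroflex row has no voiced member, so the gap is the voiced retroflex stop /ɖ/.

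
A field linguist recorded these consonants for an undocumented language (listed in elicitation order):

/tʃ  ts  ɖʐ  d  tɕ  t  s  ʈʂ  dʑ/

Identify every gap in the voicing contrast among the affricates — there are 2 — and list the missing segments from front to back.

/dz/, /dʒ/

alveolar: voiceless /ts/, voiced —.
postalveolar: voiceless /tʃ/, voiced —.
retroflex: voiceless /ʈʂ/, voiced /ɖʐ/.
alveolo-palatal: voiceless /tɕ/, voiced /dʑ/.
Gaps, from front to back: alveolar lacks voiced (/dz/); postalveolar lacks voiced (/dʒ/).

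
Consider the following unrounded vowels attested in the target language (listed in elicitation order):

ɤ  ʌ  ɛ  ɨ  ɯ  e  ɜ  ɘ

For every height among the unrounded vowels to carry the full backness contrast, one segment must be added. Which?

/i/

Front: /e/ (high-mid), /ɛ/ (low-mid).
Central: /ɨ/ (high), /ɘ/ (high-mid), /ɜ/ (low-mid).
Back: /ɯ/ (high), /ɤ/ (high-mid), /ʌ/ (low-mid).
The high row has no front member, so the gap is the high front unrounded vowel /i/.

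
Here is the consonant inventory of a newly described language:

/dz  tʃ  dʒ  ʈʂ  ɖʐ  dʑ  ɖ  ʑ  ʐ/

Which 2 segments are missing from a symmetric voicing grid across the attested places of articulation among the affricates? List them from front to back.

place of articulation  voiceless  voiced  
alveolar          —         dz      
postalveolar      tʃ        dʒ      
retroflex         ʈʂ        ɖʐ      
alveolo-palatal   —         dʑ      
Gaps, from front to back: alveolar lacks voiceless (/ts/); alveolo-palatal lacks voiceless (/tɕ/).

/ts/, /tɕ/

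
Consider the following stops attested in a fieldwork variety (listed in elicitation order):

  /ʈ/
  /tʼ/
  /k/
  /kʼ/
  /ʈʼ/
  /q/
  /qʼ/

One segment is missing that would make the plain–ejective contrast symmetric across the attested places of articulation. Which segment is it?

alveolar: plain —, ejective /tʼ/.
retroflex: plain /ʈ/, ejective /ʈʼ/.
velar: plain /k/, ejective /kʼ/.
uvular: plain /q/, ejective /qʼ/.
The alveolar row has no plain member, so the gap is the plain alveolar stop /t/.

/t/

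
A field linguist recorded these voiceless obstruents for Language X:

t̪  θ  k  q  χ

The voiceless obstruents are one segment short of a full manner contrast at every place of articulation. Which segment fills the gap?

dental: stop /t̪/, fricative /θ/.
velar: stop /k/, fricative —.
uvular: stop /q/, fricative /χ/.
The velar row has no fricative member, so the gap is the velar fricative /x/.

/x/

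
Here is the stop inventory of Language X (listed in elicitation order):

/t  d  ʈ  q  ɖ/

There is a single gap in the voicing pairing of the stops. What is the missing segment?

Voiceless: /t/ (alveolar), /ʈ/ (retroflex), /q/ (uvular).
Voiced: /d/ (alveolar), /ɖ/ (retroflex).
The uvular row has no voiced member, so the gap is the voiced uvular stop /ɢ/.

/ɢ/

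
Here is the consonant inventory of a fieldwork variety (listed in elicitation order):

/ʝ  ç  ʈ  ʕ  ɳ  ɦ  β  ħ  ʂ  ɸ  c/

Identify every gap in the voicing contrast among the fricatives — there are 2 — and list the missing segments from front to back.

/ʐ/, /h/

bilabial: voiceless /ɸ/, voiced /β/.
retroflex: voiceless /ʂ/, voiced —.
palatal: voiceless /ç/, voiced /ʝ/.
pharyngeal: voiceless /ħ/, voiced /ʕ/.
glottal: voiceless —, voiced /ɦ/.
Gaps, from front to back: retroflex lacks voiced (/ʐ/); glottal lacks voiceless (/h/).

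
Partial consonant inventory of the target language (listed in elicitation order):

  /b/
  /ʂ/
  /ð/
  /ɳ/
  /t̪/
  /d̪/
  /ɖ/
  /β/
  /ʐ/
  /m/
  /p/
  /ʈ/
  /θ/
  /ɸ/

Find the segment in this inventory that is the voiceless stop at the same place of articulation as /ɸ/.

/p/

/ɸ/ is a voiceless bilabial fricative.
The voiceless stop at the same place is a voiceless bilabial stop — in this inventory, /p/.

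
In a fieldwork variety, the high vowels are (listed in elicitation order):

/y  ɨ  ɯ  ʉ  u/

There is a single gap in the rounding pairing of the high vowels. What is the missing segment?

/i/

backness          unrounded  rounded 
front             —         y       
central           ɨ         ʉ       
back              ɯ         u       
The front row has no unrounded member, so the gap is the front unrounded vowel /i/.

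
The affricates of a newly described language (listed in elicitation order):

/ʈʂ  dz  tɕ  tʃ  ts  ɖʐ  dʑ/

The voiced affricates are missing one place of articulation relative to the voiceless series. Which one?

postalveolar

alveolar: voiceless /ts/, voiced /dz/.
postalveolar: voiceless /tʃ/, voiced —.
retroflex: voiceless /ʈʂ/, voiced /ɖʐ/.
alveolo-palatal: voiceless /tɕ/, voiced /dʑ/.
Every place of articulation has a voiced member except postalveolar, where /dʒ/ would be expected.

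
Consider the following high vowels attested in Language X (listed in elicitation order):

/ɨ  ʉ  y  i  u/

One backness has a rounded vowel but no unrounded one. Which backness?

front: unrounded /i/, rounded /y/.
central: unrounded /ɨ/, rounded /ʉ/.
back: unrounded —, rounded /u/.
Every backness has an unrounded member except back, where /ɯ/ would be expected.

back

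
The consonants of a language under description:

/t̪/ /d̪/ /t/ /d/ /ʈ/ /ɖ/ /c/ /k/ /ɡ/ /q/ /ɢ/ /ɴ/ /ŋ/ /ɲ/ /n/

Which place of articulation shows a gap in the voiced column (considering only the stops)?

palatal

place of articulation  voiceless  voiced  
dental            t̪        d̪      
alveolar          t         d       
retroflex         ʈ         ɖ       
palatal           c         —       
velar             k         ɡ       
uvular            q         ɢ       
Every place of articulation has a voiced member except palatal, where /ɟ/ would be expected.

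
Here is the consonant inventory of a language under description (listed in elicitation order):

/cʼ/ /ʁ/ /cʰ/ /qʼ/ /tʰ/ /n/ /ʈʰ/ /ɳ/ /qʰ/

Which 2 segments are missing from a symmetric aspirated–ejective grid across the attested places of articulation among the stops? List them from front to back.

/tʼ/, /ʈʼ/

place of articulation  aspirated  ejective
alveolar          tʰ        —       
retroflex         ʈʰ        —       
palatal           cʰ        cʼ      
uvular            qʰ        qʼ      
Gaps, from front to back: alveolar lacks ejective (/tʼ/); retroflex lacks ejective (/ʈʼ/).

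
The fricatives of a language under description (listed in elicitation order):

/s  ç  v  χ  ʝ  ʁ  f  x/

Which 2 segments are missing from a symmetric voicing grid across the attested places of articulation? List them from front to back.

/z/, /ɣ/

Voiceless: /f/ (labiodental), /s/ (alveolar), /ç/ (palatal), /x/ (velar), /χ/ (uvular).
Voiced: /v/ (labiodental), /ʝ/ (palatal), /ʁ/ (uvular).
Gaps, from front to back: alveolar lacks voiced (/z/); velar lacks voiced (/ɣ/).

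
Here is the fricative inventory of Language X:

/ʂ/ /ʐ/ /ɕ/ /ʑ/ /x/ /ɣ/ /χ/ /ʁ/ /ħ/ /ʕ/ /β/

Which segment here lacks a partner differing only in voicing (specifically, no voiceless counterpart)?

/β/

Retroflex: /ʂ/ ~ /ʐ/
Alveolo-palatal: /ɕ/ ~ /ʑ/
Velar: /x/ ~ /ɣ/
Uvular: /χ/ ~ /ʁ/
Pharyngeal: /ħ/ ~ /ʕ/
Bilabial: only /β/ (voiced); no voiceless partner.
So /β/ is the unpaired segment.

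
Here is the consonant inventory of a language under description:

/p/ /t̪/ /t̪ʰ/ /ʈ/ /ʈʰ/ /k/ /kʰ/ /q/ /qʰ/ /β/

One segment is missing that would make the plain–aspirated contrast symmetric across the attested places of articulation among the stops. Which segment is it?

Plain: /p/ (bilabial), /t̪/ (dental), /ʈ/ (retroflex), /k/ (velar), /q/ (uvular).
Aspirated: /t̪ʰ/ (dental), /ʈʰ/ (retroflex), /kʰ/ (velar), /qʰ/ (uvular).
The bilabial row has no aspirated member, so the gap is the aspirated bilabial stop /pʰ/.

/pʰ/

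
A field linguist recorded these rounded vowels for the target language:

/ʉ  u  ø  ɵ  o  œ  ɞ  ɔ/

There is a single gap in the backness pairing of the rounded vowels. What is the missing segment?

Front: /ø/ (high-mid), /œ/ (low-mid).
Central: /ʉ/ (high), /ɵ/ (high-mid), /ɞ/ (low-mid).
Back: /u/ (high), /o/ (high-mid), /ɔ/ (low-mid).
The high row has no front member, so the gap is the high front rounded vowel /y/.

/y/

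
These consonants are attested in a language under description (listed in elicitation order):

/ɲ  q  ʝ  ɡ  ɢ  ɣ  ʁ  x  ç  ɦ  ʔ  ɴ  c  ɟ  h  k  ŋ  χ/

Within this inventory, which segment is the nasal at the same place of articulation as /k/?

/ŋ/

/k/ is a voiceless velar stop.
The nasal at the same place is a velar nasal — in this inventory, /ŋ/.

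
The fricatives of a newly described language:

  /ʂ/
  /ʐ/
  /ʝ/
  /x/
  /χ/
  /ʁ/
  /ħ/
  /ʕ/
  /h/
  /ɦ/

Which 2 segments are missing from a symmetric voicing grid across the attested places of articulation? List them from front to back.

retroflex: voiceless /ʂ/, voiced /ʐ/.
palatal: voiceless —, voiced /ʝ/.
velar: voiceless /x/, voiced —.
uvular: voiceless /χ/, voiced /ʁ/.
pharyngeal: voiceless /ħ/, voiced /ʕ/.
glottal: voiceless /h/, voiced /ɦ/.
Gaps, from front to back: palatal lacks voiceless (/ç/); velar lacks voiced (/ɣ/).

/ç/, /ɣ/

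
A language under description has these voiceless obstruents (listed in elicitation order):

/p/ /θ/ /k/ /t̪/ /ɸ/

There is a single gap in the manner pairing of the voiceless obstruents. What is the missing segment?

bilabial: stop /p/, fricative /ɸ/.
dental: stop /t̪/, fricative /θ/.
velar: stop /k/, fricative —.
The velar row has no fricative member, so the gap is the velar fricative /x/.

/x/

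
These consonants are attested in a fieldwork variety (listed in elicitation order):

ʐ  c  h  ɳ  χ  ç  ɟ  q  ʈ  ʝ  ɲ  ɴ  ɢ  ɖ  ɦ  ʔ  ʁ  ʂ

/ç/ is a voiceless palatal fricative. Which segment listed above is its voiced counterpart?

/ʝ/

The voiced counterpart is a voiced palatal fricative — in this inventory, /ʝ/.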